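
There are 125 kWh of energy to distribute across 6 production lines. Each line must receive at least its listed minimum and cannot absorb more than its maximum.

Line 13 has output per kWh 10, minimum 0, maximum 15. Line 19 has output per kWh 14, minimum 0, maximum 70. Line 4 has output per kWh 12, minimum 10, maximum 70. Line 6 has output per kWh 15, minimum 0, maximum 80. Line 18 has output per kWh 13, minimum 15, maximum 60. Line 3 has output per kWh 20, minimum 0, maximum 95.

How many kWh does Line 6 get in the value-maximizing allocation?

Meeting every minimum uses 0+0+10+0+15+0 = 25 kWh, leaving 100.
Rank by output per kWh: Line 3 20 > Line 6 15 > Line 19 14 > Line 18 13 > Line 4 12 > Line 13 10.
Line 3: +95 to 95 (cap) → 5 left.
Only 5 left; Line 6 takes them to reach 5.

5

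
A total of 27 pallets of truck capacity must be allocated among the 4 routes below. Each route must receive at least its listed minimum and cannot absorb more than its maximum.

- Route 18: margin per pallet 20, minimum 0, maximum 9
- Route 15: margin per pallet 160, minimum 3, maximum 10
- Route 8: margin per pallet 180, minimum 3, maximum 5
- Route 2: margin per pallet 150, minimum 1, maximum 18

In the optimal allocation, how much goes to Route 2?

Meeting every minimum uses 0+3+3+1 = 7 pallets, leaving 20.
Order the routes by margin per pallet: Route 8 180 > Route 15 160 > Route 2 150 > Route 18 20.
Give Route 8 2 more to hit its cap of 5 → 18 left.
Route 15: +7 to 10 (cap) → 11 left.
Route 2 has room for 17 more but only 11 remain, so it gets 12.

12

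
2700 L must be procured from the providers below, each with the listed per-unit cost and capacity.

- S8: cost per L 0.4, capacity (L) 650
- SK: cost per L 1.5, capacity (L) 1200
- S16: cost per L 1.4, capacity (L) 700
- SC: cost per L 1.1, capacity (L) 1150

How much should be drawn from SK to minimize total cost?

200

Fill from the cheapest provider first.
S8 (0.4): use full 650 — 2050 L to go.
SC at 1.1: take all 1150 L — 900 still needed.
S16 at 1.4: take all 700 L — 200 still needed.
SK (1.5): take the remaining 200 — done.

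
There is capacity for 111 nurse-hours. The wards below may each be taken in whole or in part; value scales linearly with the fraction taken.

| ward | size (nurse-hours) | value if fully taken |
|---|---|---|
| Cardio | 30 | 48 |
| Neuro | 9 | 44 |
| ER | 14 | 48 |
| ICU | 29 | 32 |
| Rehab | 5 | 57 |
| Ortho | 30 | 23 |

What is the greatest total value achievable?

Sort by value density: Rehab 57/5≈11.4, Neuro 44/9≈4.89, ER 48/14≈3.43, Cardio 48/30≈1.6, ICU 32/29≈1.1, Ortho 23/30≈0.767.
Rehab: take in full, 5 nurse-hours for value 57 — 106 left.
Neuro: take in full, 9 nurse-hours for value 44 — 97 left.
Take all of ER (14 nurse-hours, value 48) — 83 nurse-hours left.
Cardio: take in full, 30 nurse-hours for value 48 — 53 left.
ICU: take in full, 29 nurse-hours for value 32 — 24 left.
Fill the last 24 nurse-hours with part of Ortho: 24/30 of it earns 18.4.
Total value = 247.4.

247.4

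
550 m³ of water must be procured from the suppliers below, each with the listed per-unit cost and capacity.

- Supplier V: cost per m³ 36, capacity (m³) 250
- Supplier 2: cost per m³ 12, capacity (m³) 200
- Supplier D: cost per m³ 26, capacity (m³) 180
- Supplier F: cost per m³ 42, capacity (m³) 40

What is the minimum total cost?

13200

Use suppliers in increasing cost order.
Supplier 2 at 12: take all 200 m³ → 350 still needed.
Take 180 from Supplier D at 26 → need 170 more.
Supplier V at 36: take 170 of its 250 → requirement met.
Supplier F: unused.
Cost = 200×12 + 180×26 + 170×36 = 13200.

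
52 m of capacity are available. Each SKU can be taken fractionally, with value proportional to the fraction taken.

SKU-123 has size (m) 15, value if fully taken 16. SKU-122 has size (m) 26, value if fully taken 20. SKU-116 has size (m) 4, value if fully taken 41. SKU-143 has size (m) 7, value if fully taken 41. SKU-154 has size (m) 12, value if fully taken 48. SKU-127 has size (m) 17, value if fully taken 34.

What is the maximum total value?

Best value per unit of size first: SKU-116 41/4≈10.2, SKU-143 41/7≈5.86, SKU-154 48/12≈4, SKU-127 34/17≈2, SKU-123 16/15≈1.07, SKU-122 20/26≈0.769.
SKU-116: take in full, 4 m for value 41 ; 48 left.
All 7 m of SKU-143 fit (value 41) ; 41 remain.
SKU-154: take in full, 12 m for value 48 ; 29 left.
SKU-127: take in full, 17 m for value 34 ; 12 left.
Only 12 m remain; take 12/15 of SKU-123 for value 16×12/15 = 12.8.
Total value = 176.8.

176.8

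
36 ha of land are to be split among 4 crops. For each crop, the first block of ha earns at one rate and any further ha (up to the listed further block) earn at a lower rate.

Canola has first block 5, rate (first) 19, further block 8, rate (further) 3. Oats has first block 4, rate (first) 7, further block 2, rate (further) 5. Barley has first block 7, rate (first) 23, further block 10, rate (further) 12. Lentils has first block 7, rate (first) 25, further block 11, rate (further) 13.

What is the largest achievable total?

Order all 8 blocks by rate: Lentils/first 25 > Barley/first 23 > Canola/first 19 > Lentils/second 13 > Barley/second 12 > Oats/first 7 > Oats/second 5 > Canola/second 3.
Fill Lentils first block (7 at 25) → 29 left.
Fill Barley first block (7 at 23) → 22 left.
Canola/first (19): +5 → 17 left.
Lentils second at 13: fill all 11 → 6 left.
6 remain; put them into Barley second at 12.
Total = 25×7 + 23×7 + 19×5 + 13×11 + 12×6 = 646.

646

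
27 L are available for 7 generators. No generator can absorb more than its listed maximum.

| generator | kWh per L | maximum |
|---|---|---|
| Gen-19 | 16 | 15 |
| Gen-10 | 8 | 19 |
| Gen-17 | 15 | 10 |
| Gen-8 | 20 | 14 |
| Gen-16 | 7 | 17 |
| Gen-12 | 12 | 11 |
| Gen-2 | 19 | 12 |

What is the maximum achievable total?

524

Highest kWh per L first: Gen-8 20 > Gen-2 19 > Gen-19 16 > Gen-17 15 > Gen-12 12 > Gen-10 8 > Gen-16 7.
Give Gen-8 14 to hit its cap of 14 → 13 left.
Gen-2 takes 12 to reach its cap of 12 → 1 left.
Gen-19 has room for 15 but only 1 remain, so it gets 1.
Total = 16×1 + 20×14 + 19×12 = 524.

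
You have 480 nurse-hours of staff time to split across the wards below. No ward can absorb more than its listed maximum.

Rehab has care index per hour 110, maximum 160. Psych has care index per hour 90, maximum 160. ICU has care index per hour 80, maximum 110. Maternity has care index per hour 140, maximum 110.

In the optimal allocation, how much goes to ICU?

50

Rank by care index per hour: Maternity 140 > Rehab 110 > Psych 90 > ICU 80.
Give Maternity 110 to hit its cap of 110 — 370 left.
Give Rehab 160 to hit its cap of 160 — 210 left.
Give Psych 160 to hit its cap of 160 — 50 left.
ICU: +50 (room for 110) → 50. Pool exhausted.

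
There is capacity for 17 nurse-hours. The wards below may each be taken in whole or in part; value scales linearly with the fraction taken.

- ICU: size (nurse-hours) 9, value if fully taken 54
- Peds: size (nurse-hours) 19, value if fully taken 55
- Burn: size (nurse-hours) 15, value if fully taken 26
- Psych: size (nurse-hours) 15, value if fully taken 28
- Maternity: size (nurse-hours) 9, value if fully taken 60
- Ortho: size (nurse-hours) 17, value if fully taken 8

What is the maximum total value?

108

Best value per unit of size first: Maternity 60/9≈6.67, ICU 54/9≈6, Peds 55/19≈2.89, Psych 28/15≈1.87, Burn 26/15≈1.73, Ortho 8/17≈0.471.
All 9 nurse-hours of Maternity fit (value 60) ; 8 remain.
Only 8 nurse-hours remain; take 8/9 of ICU for value 54×8/9 = 48.
Total value = 108.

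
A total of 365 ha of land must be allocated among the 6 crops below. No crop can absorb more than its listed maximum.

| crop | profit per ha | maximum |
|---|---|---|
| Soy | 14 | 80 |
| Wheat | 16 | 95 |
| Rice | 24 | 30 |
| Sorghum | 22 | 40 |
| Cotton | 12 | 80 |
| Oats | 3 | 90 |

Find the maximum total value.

5320

Rank by profit per ha: Rice 24 > Sorghum 22 > Wheat 16 > Soy 14 > Cotton 12 > Oats 3.
Rice takes 30 to reach its cap of 30 — 335 left.
Sorghum takes 40 to reach its cap of 40 — 295 left.
Wheat takes 95 to reach its cap of 95 — 200 left.
Soy: +80 to 80 (cap) — 120 left.
Cotton takes 80 to reach its cap of 80 — 40 left.
Oats has room for 90 but only 40 remain, so it gets 40.
Total = 14×80 + 16×95 + 24×30 + 22×40 + 12×80 + 3×40 = 5320.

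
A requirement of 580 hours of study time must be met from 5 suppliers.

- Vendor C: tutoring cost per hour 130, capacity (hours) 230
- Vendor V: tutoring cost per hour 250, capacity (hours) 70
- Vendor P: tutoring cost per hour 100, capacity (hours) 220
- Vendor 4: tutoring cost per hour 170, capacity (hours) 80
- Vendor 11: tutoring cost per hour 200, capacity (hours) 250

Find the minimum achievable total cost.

Cheapest first:
Vendor P (100): use full 220 → 360 hours to go.
Vendor C at 130: take all 230 hours → 130 still needed.
Vendor 4 at 170: take all 80 hours → 50 still needed.
Vendor 11 at 200: take 50 of its 250 → requirement met.
Vendor V: unused.
Cost = 220×100 + 230×130 + 80×170 + 50×200 = 75500.

75500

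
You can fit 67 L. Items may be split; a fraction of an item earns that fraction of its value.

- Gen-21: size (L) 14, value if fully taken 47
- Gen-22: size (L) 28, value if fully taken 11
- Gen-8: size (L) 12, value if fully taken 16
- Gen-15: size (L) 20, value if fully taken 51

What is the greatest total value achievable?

122.25

Sort by value density: Gen-21 47/14≈3.36, Gen-15 51/20≈2.55, Gen-8 16/12≈1.33, Gen-22 11/28≈0.393.
Gen-21: take in full, 14 L for value 47 ; 53 left.
All 20 L of Gen-15 fit (value 51) ; 33 remain.
Take all of Gen-8 (12 L, value 16) ; 21 L left.
Only 21 L remain; take 21/28 of Gen-22 for value 11×21/28 = 8.25.
Total value = 122.25.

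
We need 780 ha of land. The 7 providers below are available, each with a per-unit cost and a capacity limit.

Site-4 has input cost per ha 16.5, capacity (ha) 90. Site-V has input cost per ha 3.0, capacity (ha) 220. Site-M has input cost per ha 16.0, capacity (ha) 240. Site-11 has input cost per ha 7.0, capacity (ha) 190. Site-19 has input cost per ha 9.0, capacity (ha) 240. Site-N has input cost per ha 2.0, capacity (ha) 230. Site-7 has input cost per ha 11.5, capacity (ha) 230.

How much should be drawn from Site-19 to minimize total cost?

Cheapest first:
Site-N at 2.0: take all 230 ha — 550 still needed.
Site-V (3.0): use full 220 — 330 ha to go.
Site-11 (7.0): use full 190 — 140 ha to go.
Take 140 from Site-19 at 9.0 to finish.
Site-7, Site-M, Site-4: unused.

140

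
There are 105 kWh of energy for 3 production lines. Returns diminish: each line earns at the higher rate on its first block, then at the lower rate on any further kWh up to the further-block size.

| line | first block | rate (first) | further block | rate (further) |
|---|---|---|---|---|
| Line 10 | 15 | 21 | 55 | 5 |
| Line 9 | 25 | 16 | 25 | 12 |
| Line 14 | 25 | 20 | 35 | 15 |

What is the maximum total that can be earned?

1800

Order all 6 blocks by rate: Line 10/T1 21 > Line 14/T1 20 > Line 9/T1 16 > Line 14/T2 15 > Line 9/T2 12 > Line 10/T2 5.
Fill Line 10 T1 block (15 at 21) ; 90 left.
Line 14/T1 (20): +25 ; 65 left.
Fill Line 9 T1 block (25 at 16) ; 40 left.
Line 14/T2 (15): +35 ; 5 left.
5 remain; put them into Line 9 T2 at 12.
Total = 21×15 + 20×25 + 16×25 + 15×35 + 12×5 = 1800.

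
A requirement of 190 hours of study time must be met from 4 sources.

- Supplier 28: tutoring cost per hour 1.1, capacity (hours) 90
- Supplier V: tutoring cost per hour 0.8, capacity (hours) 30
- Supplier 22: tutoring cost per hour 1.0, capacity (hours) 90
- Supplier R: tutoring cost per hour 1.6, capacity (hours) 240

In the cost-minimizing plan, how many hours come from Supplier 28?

Use sources in increasing cost order.
Take 30 from Supplier V at 0.8 → need 160 more.
Take 90 from Supplier 22 at 1.0 → need 70 more.
Supplier 28 (1.1): take the remaining 70 → done.
Supplier R: unused.

70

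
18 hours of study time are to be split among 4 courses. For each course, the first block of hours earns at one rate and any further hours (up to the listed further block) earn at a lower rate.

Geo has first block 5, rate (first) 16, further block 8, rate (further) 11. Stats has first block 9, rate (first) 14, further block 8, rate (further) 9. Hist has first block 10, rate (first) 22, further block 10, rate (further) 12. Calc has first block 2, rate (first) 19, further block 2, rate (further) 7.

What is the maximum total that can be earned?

352

Rank every tier by rate: Hist/first 22 > Calc/first 19 > Geo/first 16 > Stats/first 14 > Hist/second 12 > Geo/second 11 > Stats/second 9 > Calc/second 7.
Hist/first (22): +10 — 8 left.
Calc/first (19): +2 — 6 left.
Geo first at 16: fill all 5 — 1 left.
1 remain; put them into Stats first at 14.
Total = 22×10 + 19×2 + 16×5 + 14×1 = 352.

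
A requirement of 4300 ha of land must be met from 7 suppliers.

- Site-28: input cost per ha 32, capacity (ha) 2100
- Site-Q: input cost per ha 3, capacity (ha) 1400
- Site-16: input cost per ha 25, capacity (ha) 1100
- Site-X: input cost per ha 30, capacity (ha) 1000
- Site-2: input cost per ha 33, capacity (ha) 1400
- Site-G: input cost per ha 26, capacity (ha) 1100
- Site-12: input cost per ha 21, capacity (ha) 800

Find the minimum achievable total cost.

74500

Use suppliers in increasing cost order.
Site-Q at 3: take all 1400 ha — 2900 still needed.
Site-12 at 21: take all 800 ha — 2100 still needed.
Take 1100 from Site-16 at 25 — need 1000 more.
Site-G at 26: take 1000 of its 1100 — requirement met.
Site-X, Site-28, Site-2: unused.
Cost = 1400×3 + 800×21 + 1100×25 + 1000×26 = 74500.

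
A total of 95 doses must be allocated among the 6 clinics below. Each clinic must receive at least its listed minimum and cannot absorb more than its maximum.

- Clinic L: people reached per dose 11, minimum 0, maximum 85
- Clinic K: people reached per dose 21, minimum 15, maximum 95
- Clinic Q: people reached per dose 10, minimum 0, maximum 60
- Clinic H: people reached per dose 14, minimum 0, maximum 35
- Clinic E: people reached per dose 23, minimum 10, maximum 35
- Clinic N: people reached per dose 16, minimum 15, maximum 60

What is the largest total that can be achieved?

1990

Meeting every minimum uses 0+15+0+0+10+15 = 40 doses, leaving 55.
Highest people reached per dose first: Clinic E 23 > Clinic K 21 > Clinic N 16 > Clinic H 14 > Clinic L 11 > Clinic Q 10.
Clinic E: +25 to 35 (cap) → 30 left.
Only 30 left; Clinic K takes them to reach 45.
Total = 21×45 + 23×35 + 16×15 = 1990.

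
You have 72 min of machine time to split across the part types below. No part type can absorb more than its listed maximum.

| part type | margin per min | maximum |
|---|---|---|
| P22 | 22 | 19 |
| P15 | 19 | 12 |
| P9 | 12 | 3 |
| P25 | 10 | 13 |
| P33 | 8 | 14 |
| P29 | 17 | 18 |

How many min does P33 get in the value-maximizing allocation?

7

Order the part types by margin per min: P22 22 > P15 19 > P29 17 > P9 12 > P25 10 > P33 8.
P22: +19 to 19 (cap) ; 53 left.
Give P15 12 to hit its cap of 12 ; 41 left.
P29: +18 to 18 (cap) ; 23 left.
Give P9 3 to hit its cap of 3 ; 20 left.
P25 takes 13 to reach its cap of 13 ; 7 left.
P33 has room for 14 but only 7 remain, so it gets 7.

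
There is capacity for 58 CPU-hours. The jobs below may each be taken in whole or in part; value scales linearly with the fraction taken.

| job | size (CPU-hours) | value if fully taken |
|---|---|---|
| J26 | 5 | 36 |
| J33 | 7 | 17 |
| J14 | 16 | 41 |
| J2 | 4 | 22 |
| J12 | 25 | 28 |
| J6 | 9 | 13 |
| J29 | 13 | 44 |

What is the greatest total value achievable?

Best value per unit of size first: J26 36/5≈7.2, J2 22/4≈5.5, J29 44/13≈3.38, J14 41/16≈2.56, J33 17/7≈2.43, J6 13/9≈1.44, J12 28/25≈1.12.
Take all of J26 (5 CPU-hours, value 36) — 53 CPU-hours left.
Take all of J2 (4 CPU-hours, value 22) — 49 CPU-hours left.
J29: take in full, 13 CPU-hours for value 44 — 36 left.
Take all of J14 (16 CPU-hours, value 41) — 20 CPU-hours left.
J33: take in full, 7 CPU-hours for value 17 — 13 left.
Take all of J6 (9 CPU-hours, value 13) — 4 CPU-hours left.
Only 4 CPU-hours remain; take 4/25 of J12 for value 28×4/25 = 4.48.
Total value = 177.48.

177.48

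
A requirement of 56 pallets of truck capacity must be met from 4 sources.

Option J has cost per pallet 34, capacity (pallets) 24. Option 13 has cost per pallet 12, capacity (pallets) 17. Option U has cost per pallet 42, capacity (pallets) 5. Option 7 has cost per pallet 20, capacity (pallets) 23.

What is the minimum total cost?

Cheapest first:
Option 13 (12): use full 17 ; 39 pallets to go.
Option 7 (20): use full 23 ; 16 pallets to go.
Option J (34): take the remaining 16 ; done.
Option U: unused.
Cost = 17×12 + 23×20 + 16×34 = 1208.

1208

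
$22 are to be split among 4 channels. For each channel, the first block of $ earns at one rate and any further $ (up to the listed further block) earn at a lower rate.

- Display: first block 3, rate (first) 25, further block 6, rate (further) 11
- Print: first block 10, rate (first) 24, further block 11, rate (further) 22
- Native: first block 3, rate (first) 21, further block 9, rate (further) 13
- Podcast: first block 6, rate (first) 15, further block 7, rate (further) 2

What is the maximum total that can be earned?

Order all 8 blocks by rate: Display/first 25 > Print/first 24 > Print/second 22 > Native/first 21 > Podcast/first 15 > Native/second 13 > Display/second 11 > Podcast/second 2.
Display/first (25): +3 ; 19 left.
Print first at 24: fill all 10 ; 9 left.
9 remain; put them into Print second at 22.
Total = 25×3 + 24×10 + 22×9 = 513.

513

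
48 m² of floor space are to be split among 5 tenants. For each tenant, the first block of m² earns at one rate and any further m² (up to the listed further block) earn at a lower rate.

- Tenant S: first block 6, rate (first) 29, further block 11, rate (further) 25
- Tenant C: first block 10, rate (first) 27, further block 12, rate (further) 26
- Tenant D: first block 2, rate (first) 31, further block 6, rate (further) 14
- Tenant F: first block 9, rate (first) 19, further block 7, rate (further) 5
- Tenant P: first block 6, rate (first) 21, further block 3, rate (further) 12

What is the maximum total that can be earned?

Treat each block as its own option and order by rate: Tenant D/first 31 > Tenant S/first 29 > Tenant C/first 27 > Tenant C/second 26 > Tenant S/second 25 > Tenant P/first 21 > Tenant F/first 19 > Tenant D/second 14 > Tenant P/second 12 > Tenant F/second 5.
Tenant D/first (31): +2 → 46 left.
Tenant S first at 29: fill all 6 → 40 left.
Tenant C/first (27): +10 → 30 left.
Tenant C/second (26): +12 → 18 left.
Tenant S second at 25: fill all 11 → 7 left.
Tenant P first at 21: fill all 6 → 1 left.
1 remain; put them into Tenant F first at 19.
Total = 31×2 + 29×6 + 27×10 + 26×12 + 25×11 + 21×6 + 19×1 = 1238.

1238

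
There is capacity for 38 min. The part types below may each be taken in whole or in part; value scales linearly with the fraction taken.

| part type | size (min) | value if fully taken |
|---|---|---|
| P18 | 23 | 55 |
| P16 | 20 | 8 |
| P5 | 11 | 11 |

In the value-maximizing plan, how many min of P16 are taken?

4

Sort by value density: P18 55/23≈2.39, P5 11/11≈1, P16 8/20≈0.4.
All 23 min of P18 fit (value 55) — 15 remain.
P5: take in full, 11 min for value 11 — 4 left.
Fill the last 4 min with part of P16: 4/20 of it earns 1.6.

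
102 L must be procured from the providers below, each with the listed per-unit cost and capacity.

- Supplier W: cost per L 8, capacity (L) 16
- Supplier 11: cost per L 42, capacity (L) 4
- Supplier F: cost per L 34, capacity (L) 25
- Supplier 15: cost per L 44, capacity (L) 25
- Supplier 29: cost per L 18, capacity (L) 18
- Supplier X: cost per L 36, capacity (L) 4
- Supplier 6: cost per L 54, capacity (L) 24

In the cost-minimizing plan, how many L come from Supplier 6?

10

Fill from the cheapest provider first.
Supplier W (8): use full 16 ; 86 L to go.
Supplier 29 (18): use full 18 ; 68 L to go.
Supplier F at 34: take all 25 L ; 43 still needed.
Take 4 from Supplier X at 36 ; need 39 more.
Take 4 from Supplier 11 at 42 ; need 35 more.
Supplier 15 (44): use full 25 ; 10 L to go.
Supplier 6 (54): take the remaining 10 ; done.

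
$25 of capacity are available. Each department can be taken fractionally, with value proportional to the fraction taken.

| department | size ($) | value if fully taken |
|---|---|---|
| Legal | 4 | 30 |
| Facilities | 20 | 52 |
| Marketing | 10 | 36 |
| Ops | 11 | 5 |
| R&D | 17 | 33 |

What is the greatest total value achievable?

94.6

Sort by value density: Legal 30/4≈7.5, Marketing 36/10≈3.6, Facilities 52/20≈2.6, R&D 33/17≈1.94, Ops 5/11≈0.455.
Legal: take in full, 4 $ for value 30 → 21 left.
All 10 $ of Marketing fit (value 36) → 11 remain.
11 $ left: a 11/20 share of Facilities gives 52×11/20 = 28.6.
Total value = 94.6.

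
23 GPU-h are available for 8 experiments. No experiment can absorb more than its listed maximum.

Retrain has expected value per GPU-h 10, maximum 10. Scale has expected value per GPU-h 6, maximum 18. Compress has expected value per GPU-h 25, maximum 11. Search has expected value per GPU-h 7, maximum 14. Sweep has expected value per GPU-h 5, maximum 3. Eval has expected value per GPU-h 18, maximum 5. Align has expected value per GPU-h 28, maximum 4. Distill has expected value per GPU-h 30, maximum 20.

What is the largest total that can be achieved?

684

Highest expected value per GPU-h first: Distill 30 > Align 28 > Compress 25 > Eval 18 > Retrain 10 > Search 7 > Scale 6 > Sweep 5.
Distill: +20 to 20 (cap) ; 3 left.
Align has room for 4 but only 3 remain, so it gets 3.
Total = 28×3 + 30×20 = 684.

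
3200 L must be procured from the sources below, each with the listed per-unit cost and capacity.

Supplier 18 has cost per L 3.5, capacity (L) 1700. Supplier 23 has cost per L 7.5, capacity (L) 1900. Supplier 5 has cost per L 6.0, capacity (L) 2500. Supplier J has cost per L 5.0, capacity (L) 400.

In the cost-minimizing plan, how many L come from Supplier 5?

Cheapest first:
Supplier 18 at 3.5: take all 1700 L — 1500 still needed.
Take 400 from Supplier J at 5.0 — need 1100 more.
Supplier 5 at 6.0: take 1100 of its 2500 — requirement met.
Supplier 23: unused.

1100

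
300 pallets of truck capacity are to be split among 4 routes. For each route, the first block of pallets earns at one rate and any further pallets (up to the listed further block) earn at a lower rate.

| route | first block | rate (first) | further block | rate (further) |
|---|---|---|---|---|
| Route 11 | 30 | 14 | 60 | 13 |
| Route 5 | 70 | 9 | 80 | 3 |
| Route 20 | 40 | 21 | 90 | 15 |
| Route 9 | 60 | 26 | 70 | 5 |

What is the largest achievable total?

5130

Rank every tier by rate: Route 9/T1 26 > Route 20/T1 21 > Route 20/T2 15 > Route 11/T1 14 > Route 11/T2 13 > Route 5/T1 9 > Route 9/T2 5 > Route 5/T2 3.
Route 9 T1 at 26: fill all 60 → 240 left.
Fill Route 20 T1 block (40 at 21) → 200 left.
Route 20/T2 (15): +90 → 110 left.
Route 11/T1 (14): +30 → 80 left.
Route 11 T2 at 13: fill all 60 → 20 left.
20 remain; put them into Route 5 T1 at 9.
Total = 26×60 + 21×40 + 15×90 + 14×30 + 13×60 + 9×20 = 5130.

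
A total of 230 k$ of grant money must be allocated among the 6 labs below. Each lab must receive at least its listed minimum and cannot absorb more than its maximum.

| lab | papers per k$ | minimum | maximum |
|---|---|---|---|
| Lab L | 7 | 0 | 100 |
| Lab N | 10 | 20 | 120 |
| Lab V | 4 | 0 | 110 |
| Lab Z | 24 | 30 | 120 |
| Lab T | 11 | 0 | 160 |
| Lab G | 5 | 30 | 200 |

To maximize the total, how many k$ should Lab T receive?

60

Meeting every minimum uses 0+20+0+30+0+30 = 80 k$, leaving 150.
Order the labs by papers per k$: Lab Z 24 > Lab T 11 > Lab N 10 > Lab L 7 > Lab G 5 > Lab V 4.
Lab Z: +90 to 120 (cap) → 60 left.
Only 60 left; Lab T takes them to reach 60.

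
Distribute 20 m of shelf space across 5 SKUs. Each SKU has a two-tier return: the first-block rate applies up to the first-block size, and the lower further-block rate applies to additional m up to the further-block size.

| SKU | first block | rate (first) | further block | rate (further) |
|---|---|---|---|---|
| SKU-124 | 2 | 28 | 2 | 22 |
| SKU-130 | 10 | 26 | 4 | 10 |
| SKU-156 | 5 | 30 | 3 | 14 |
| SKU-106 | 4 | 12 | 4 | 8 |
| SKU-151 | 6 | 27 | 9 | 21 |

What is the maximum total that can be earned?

550

Order all 10 blocks by rate: SKU-156/first 30 > SKU-124/first 28 > SKU-151/first 27 > SKU-130/first 26 > SKU-124/second 22 > SKU-151/second 21 > SKU-156/second 14 > SKU-106/first 12 > SKU-130/second 10 > SKU-106/second 8.
Fill SKU-156 first block (5 at 30) — 15 left.
SKU-124/first (28): +2 — 13 left.
Fill SKU-151 first block (6 at 27) — 7 left.
7 remain; put them into SKU-130 first at 26.
Total = 30×5 + 28×2 + 27×6 + 26×7 = 550.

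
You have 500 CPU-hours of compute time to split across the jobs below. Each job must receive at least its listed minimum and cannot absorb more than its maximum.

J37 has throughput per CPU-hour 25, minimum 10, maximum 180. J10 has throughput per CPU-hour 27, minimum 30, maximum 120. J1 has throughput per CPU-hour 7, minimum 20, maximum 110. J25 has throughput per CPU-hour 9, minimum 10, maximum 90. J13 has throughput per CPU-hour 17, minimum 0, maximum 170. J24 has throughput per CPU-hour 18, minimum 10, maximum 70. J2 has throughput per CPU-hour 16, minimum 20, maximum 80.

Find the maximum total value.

Meeting every minimum uses 10+30+20+10+0+10+20 = 100 CPU-hours, leaving 400.
Order the jobs by throughput per CPU-hour: J10 27 > J37 25 > J24 18 > J13 17 > J2 16 > J25 9 > J1 7.
J10: +90 to 120 (cap) ; 310 left.
J37 takes 170 more to reach its cap of 180 ; 140 left.
J24 takes 60 more to reach its cap of 70 ; 80 left.
J13: +80 (room for 170) → 80. Pool exhausted.
Total = 25×180 + 27×120 + 7×20 + 9×10 + 17×80 + 18×70 + 16×20 = 10910.

10910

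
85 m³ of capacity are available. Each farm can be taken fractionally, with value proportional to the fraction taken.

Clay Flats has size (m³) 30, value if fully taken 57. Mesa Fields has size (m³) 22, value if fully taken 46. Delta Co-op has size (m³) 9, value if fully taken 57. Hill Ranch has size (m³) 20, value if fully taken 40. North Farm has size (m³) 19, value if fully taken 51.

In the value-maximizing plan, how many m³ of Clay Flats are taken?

Rank by value-to-size ratio: Delta Co-op 57/9≈6.33, North Farm 51/19≈2.68, Mesa Fields 46/22≈2.09, Hill Ranch 40/20≈2, Clay Flats 57/30≈1.9.
Take all of Delta Co-op (9 m³, value 57) → 76 m³ left.
All 19 m³ of North Farm fit (value 51) → 57 remain.
Take all of Mesa Fields (22 m³, value 46) → 35 m³ left.
Take all of Hill Ranch (20 m³, value 40) → 15 m³ left.
Fill the last 15 m³ with part of Clay Flats: 15/30 of it earns 28.5.

15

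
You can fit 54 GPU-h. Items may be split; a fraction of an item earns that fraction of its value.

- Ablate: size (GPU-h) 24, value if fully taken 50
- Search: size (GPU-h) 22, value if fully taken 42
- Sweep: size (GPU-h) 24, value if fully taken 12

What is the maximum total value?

Sort by value density: Ablate 50/24≈2.08, Search 42/22≈1.91, Sweep 12/24≈0.5.
Take all of Ablate (24 GPU-h, value 50) → 30 GPU-h left.
Take all of Search (22 GPU-h, value 42) → 8 GPU-h left.
Only 8 GPU-h remain; take 8/24 of Sweep for value 12×8/24 = 4.
Total value = 96.

96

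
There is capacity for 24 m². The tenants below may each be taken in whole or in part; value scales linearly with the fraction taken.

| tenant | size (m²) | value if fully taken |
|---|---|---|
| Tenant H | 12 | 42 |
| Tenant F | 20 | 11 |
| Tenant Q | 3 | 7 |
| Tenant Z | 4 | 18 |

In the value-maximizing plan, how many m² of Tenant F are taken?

5

Sort by value density: Tenant Z 18/4≈4.5, Tenant H 42/12≈3.5, Tenant Q 7/3≈2.33, Tenant F 11/20≈0.55.
All 4 m² of Tenant Z fit (value 18) — 20 remain.
Take all of Tenant H (12 m², value 42) — 8 m² left.
Tenant Q: take in full, 3 m² for value 7 — 5 left.
5 m² left: a 5/20 share of Tenant F gives 11×5/20 = 2.75.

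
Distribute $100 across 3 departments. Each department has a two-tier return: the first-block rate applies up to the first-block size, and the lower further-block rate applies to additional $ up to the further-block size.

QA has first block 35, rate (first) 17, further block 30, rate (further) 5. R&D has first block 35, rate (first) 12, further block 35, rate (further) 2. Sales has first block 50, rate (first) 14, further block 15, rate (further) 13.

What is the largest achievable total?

1490

Rank every tier by rate: QA/tier1 17 > Sales/tier1 14 > Sales/tier2 13 > R&D/tier1 12 > QA/tier2 5 > R&D/tier2 2.
Fill QA tier1 block (35 at 17) — 65 left.
Sales/tier1 (14): +50 — 15 left.
Sales/tier2 (13): +15 — 0 left.
Total = 17×35 + 14×50 + 13×15 = 1490.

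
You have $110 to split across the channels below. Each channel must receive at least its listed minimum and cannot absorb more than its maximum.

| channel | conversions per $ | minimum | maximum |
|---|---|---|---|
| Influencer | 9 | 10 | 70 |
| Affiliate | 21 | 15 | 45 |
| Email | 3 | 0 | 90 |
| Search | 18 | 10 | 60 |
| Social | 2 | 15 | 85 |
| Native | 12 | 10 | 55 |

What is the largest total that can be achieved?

Meeting every minimum uses 10+15+0+10+15+10 = 60 $, leaving 50.
Rank by conversions per $: Affiliate 21 > Search 18 > Native 12 > Influencer 9 > Email 3 > Social 2.
Give Affiliate 30 more to hit its cap of 45 → 20 left.
Search: +20 (room for 50) → 30. Pool exhausted.
Total = 9×10 + 21×45 + 18×30 + 2×15 + 12×10 = 1725.

1725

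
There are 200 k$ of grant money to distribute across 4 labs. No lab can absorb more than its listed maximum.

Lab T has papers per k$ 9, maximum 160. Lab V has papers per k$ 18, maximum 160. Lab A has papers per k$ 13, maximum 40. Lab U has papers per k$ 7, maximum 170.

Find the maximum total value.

Rank by papers per k$: Lab V 18 > Lab A 13 > Lab T 9 > Lab U 7.
Lab V: +160 to 160 (cap) ; 40 left.
Lab A: +40 to 40 (cap) ; 0 left.
Total = 18×160 + 13×40 = 3400.

3400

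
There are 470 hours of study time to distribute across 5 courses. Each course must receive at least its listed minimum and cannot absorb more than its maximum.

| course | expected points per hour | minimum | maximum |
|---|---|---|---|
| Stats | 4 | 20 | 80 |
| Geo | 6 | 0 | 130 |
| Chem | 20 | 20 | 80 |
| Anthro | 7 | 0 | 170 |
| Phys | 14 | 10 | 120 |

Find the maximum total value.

Meeting every minimum uses 20+0+20+0+10 = 50 hours, leaving 420.
Rank by expected points per hour: Chem 20 > Phys 14 > Anthro 7 > Geo 6 > Stats 4.
Chem: +60 to 80 (cap) — 360 left.
Phys takes 110 more to reach its cap of 120 — 250 left.
Anthro: +170 to 170 (cap) — 80 left.
Geo: +80 (room for 130) → 80. Pool exhausted.
Total = 4×20 + 6×80 + 20×80 + 7×170 + 14×120 = 5030.

5030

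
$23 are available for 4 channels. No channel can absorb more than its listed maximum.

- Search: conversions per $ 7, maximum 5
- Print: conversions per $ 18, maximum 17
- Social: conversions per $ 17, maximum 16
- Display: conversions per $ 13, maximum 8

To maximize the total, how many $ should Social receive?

Order the channels by conversions per $: Print 18 > Social 17 > Display 13 > Search 7.
Print: +17 to 17 (cap) — 6 left.
Social: +6 (room for 16) → 6. Pool exhausted.

6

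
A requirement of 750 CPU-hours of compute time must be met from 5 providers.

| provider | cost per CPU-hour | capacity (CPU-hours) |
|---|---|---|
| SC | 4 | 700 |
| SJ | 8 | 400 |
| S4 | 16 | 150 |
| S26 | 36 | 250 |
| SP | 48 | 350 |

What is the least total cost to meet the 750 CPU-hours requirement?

Use providers in increasing cost order.
SC at 4: take all 700 CPU-hours — 50 still needed.
SJ at 8: take 50 of its 400 — requirement met.
S4, S26, SP: unused.
Cost = 700×4 + 50×8 = 3200.

3200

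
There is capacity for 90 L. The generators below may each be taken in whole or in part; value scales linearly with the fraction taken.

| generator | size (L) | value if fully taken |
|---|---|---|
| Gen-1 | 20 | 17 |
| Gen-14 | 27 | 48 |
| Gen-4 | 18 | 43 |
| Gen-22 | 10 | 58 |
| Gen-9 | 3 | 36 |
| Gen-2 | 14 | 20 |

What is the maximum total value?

220.3

Rank by value-to-size ratio: Gen-9 36/3≈12, Gen-22 58/10≈5.8, Gen-4 43/18≈2.39, Gen-14 48/27≈1.78, Gen-2 20/14≈1.43, Gen-1 17/20≈0.85.
Gen-9: take in full, 3 L for value 36 — 87 left.
Take all of Gen-22 (10 L, value 58) — 77 L left.
All 18 L of Gen-4 fit (value 43) — 59 remain.
Gen-14: take in full, 27 L for value 48 — 32 left.
Gen-2: take in full, 14 L for value 20 — 18 left.
Only 18 L remain; take 18/20 of Gen-1 for value 17×18/20 = 15.3.
Total value = 220.3.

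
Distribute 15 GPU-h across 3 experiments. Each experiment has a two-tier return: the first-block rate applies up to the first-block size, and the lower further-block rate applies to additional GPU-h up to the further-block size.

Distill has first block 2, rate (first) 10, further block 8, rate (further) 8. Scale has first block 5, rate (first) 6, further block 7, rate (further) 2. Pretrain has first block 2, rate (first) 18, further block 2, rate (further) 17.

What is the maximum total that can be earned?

Treat each block as its own option and order by rate: Pretrain/first 18 > Pretrain/second 17 > Distill/first 10 > Distill/second 8 > Scale/first 6 > Scale/second 2.
Pretrain/first (18): +2 ; 13 left.
Pretrain/second (17): +2 ; 11 left.
Fill Distill first block (2 at 10) ; 9 left.
Fill Distill second block (8 at 8) ; 1 left.
Scale/first: +1 of 5 at 6; pool empty.
Total = 18×2 + 17×2 + 10×2 + 8×8 + 6×1 = 160.

160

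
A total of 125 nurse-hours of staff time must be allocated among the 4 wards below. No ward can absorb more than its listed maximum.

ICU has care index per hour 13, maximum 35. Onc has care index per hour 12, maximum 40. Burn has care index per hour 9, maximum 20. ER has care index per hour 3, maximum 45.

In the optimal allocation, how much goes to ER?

30

Order the wards by care index per hour: ICU 13 > Onc 12 > Burn 9 > ER 3.
Give ICU 35 to hit its cap of 35 — 90 left.
Onc takes 40 to reach its cap of 40 — 50 left.
Burn takes 20 to reach its cap of 20 — 30 left.
Only 30 left; ER takes them to reach 30.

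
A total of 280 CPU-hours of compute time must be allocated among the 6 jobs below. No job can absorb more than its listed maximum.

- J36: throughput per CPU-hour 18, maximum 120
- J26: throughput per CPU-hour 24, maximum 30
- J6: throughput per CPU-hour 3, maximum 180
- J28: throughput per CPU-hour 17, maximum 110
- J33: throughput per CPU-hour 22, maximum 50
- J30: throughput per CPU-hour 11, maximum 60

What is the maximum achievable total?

Order the jobs by throughput per CPU-hour: J26 24 > J33 22 > J36 18 > J28 17 > J30 11 > J6 3.
J26: +30 to 30 (cap) ; 250 left.
J33: +50 to 50 (cap) ; 200 left.
J36: +120 to 120 (cap) ; 80 left.
J28 has room for 110 but only 80 remain, so it gets 80.
Total = 18×120 + 24×30 + 17×80 + 22×50 = 5340.

5340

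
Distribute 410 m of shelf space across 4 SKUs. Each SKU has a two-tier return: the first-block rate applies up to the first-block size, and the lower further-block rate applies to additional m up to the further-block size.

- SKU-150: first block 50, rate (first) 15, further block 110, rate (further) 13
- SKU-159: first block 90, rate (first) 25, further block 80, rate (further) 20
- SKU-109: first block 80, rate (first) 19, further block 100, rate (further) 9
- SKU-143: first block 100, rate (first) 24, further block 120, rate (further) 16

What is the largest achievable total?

8730

Treat each block as its own option and order by rate: SKU-159/tier1 25 > SKU-143/tier1 24 > SKU-159/tier2 20 > SKU-109/tier1 19 > SKU-143/tier2 16 > SKU-150/tier1 15 > SKU-150/tier2 13 > SKU-109/tier2 9.
Fill SKU-159 tier1 block (90 at 25) — 320 left.
Fill SKU-143 tier1 block (100 at 24) — 220 left.
SKU-159/tier2 (20): +80 — 140 left.
SKU-109/tier1 (19): +80 — 60 left.
SKU-143/tier2: +60 of 120 at 16; pool empty.
Total = 25×90 + 24×100 + 20×80 + 19×80 + 16×60 = 8730.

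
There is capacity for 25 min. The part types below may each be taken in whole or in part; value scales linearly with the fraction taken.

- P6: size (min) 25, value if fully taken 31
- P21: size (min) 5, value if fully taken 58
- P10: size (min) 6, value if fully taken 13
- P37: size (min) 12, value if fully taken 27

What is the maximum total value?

Rank by value-to-size ratio: P21 58/5≈11.6, P37 27/12≈2.25, P10 13/6≈2.17, P6 31/25≈1.24.
All 5 min of P21 fit (value 58) — 20 remain.
P37: take in full, 12 min for value 27 — 8 left.
All 6 min of P10 fit (value 13) — 2 remain.
Only 2 min remain; take 2/25 of P6 for value 31×2/25 = 2.48.
Total value = 100.48.

100.48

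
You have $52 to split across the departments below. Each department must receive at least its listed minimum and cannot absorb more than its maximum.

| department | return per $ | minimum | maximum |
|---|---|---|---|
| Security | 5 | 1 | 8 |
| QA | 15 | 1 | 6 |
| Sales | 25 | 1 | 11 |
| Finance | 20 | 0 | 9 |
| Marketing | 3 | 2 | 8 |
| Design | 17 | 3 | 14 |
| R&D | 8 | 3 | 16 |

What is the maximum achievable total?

866

Meeting every minimum uses 1+1+1+0+2+3+3 = 11 $, leaving 41.
Rank by return per $: Sales 25 > Finance 20 > Design 17 > QA 15 > R&D 8 > Security 5 > Marketing 3.
Give Sales 10 more to hit its cap of 11 → 31 left.
Give Finance 9 more to hit its cap of 9 → 22 left.
Give Design 11 more to hit its cap of 14 → 11 left.
QA takes 5 more to reach its cap of 6 → 6 left.
R&D: +6 (room for 13) → 9. Pool exhausted.
Total = 5×1 + 15×6 + 25×11 + 20×9 + 3×2 + 17×14 + 8×9 = 866.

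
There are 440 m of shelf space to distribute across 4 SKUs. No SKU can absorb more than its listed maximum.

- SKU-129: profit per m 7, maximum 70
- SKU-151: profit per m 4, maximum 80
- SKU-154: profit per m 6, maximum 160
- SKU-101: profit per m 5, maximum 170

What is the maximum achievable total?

2460

Order the SKUs by profit per m: SKU-129 7 > SKU-154 6 > SKU-101 5 > SKU-151 4.
SKU-129 takes 70 to reach its cap of 70 → 370 left.
SKU-154: +160 to 160 (cap) → 210 left.
SKU-101 takes 170 to reach its cap of 170 → 40 left.
SKU-151: +40 (room for 80) → 40. Pool exhausted.
Total = 7×70 + 4×40 + 6×160 + 5×170 = 2460.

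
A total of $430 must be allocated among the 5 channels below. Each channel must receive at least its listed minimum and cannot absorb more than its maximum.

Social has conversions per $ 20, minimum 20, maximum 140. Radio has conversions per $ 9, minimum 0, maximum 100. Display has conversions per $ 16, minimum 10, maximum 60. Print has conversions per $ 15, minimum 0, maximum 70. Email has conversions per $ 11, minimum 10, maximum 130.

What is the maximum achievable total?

6510

Meeting every minimum uses 20+0+10+0+10 = 40 $, leaving 390.
Rank by conversions per $: Social 20 > Display 16 > Print 15 > Email 11 > Radio 9.
Social: +120 to 140 (cap) → 270 left.
Give Display 50 more to hit its cap of 60 → 220 left.
Print: +70 to 70 (cap) → 150 left.
Email: +120 to 130 (cap) → 30 left.
Only 30 left; Radio takes them to reach 30.
Total = 20×140 + 9×30 + 16×60 + 15×70 + 11×130 = 6510.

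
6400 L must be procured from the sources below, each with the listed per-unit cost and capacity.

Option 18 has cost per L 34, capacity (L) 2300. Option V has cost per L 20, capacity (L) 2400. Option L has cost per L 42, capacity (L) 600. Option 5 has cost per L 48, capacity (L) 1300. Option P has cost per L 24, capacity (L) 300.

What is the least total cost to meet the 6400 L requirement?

197000

Use sources in increasing cost order.
Option V (20): use full 2400 — 4000 L to go.
Option P (24): use full 300 — 3700 L to go.
Option 18 at 34: take all 2300 L — 1400 still needed.
Take 600 from Option L at 42 — need 800 more.
Option 5 (48): take the remaining 800 — done.
Cost = 2400×20 + 300×24 + 2300×34 + 600×42 + 800×48 = 197000.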